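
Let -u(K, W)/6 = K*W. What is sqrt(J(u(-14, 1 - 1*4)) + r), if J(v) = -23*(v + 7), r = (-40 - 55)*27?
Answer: sqrt(3070) ≈ 55.408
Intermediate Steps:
u(K, W) = -6*K*W
r = -2565 (r = -95*27 = -2565)
J(v) = -161 - 23*v (J(v) = -23*(7 + v) = -161 - 23*v)
sqrt(J(u(-14, 1 - 1*4)) + r) = sqrt((-161 - (-138)*(-14)*(1 - 1*4)) - 2565) = sqrt((-161 - (-138)*(-14)*(1 - 4)) - 2565) = sqrt((-161 - (-138)*(-14)*(-3)) - 2565) = sqrt((-161 - 23*(-252)) - 2565) = sqrt((-161 + 5796) - 2565) = sqrt(5635 - 2565) = sqrt(3070)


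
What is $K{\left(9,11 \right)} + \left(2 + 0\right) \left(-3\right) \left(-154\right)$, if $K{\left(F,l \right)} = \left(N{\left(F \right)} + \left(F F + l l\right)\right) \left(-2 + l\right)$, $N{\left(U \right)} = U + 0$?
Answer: $2823$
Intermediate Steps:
$N{\left(U \right)} = U$
$K{\left(F,l \right)} = \left(-2 + l\right) \left(F + F^{2} + l^{2}\right)$ ($K{\left(F,l \right)} = \left(F + \left(F F + l l\right)\right) \left(-2 + l\right) = \left(F + \left(F^{2} + l^{2}\right)\right) \left(-2 + l\right) = \left(F + F^{2} + l^{2}\right) \left(-2 + l\right) = \left(-2 + l\right) \left(F + F^{2} + l^{2}\right)$)
$K{\left(9,11 \right)} + \left(2 + 0\right) \left(-3\right) \left(-154\right) = \left(11^{3} - 18 - 2 \cdot 9^{2} - 2 \cdot 11^{2} + 9 \cdot 11 + 11 \cdot 9^{2}\right) + \left(2 + 0\right) \left(-3\right) \left(-154\right) = \left(1331 - 18 - 162 - 242 + 99 + 11 \cdot 81\right) + 2 \left(-3\right) \left(-154\right) = \left(1331 - 18 - 162 - 242 + 99 + 891\right) - -924 = 1899 + 924 = 2823$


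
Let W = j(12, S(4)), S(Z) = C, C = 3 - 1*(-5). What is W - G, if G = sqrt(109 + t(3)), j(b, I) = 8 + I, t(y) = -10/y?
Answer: 16 - sqrt(951)/3 ≈ 5.7206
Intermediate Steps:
C = 8 (C = 3 + 5 = 8)
S(Z) = 8
W = 16 (W = 8 + 8 = 16)
G = sqrt(951)/3 (G = sqrt(109 - 10/3) = sqrt(317/3) = sqrt(951)/3 ≈ 10.279)
W - G = 16 - sqrt(951)/3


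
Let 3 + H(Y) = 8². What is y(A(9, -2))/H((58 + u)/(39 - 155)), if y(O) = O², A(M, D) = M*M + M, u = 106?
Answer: 8100/61 ≈ 132.79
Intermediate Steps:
A(M, D) = M + M² (A(M, D) = M² + M = M + M²)
H(Y) = 61 (H(Y) = -3 + 8² = -3 + 64 = 61)
y(A(9, -2))/H((58 + u)/(39 - 155)) = (9*(1 + 9))²/61 = (9*10)²*(1/61) = 90²*(1/61) = 8100*(1/61) = 8100/61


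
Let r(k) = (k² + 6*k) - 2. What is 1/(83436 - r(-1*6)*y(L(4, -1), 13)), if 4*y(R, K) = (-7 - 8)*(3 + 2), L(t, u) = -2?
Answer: 2/166797 ≈ 1.1991e-5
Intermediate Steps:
y(R, K) = -75/4 (y(R, K) = ((-7 - 8)*(3 + 2))/4 = (-15*5)/4 = (¼)*(-75) = -75/4)
r(k) = -2 + k² + 6*k
1/(83436 - r(-1*6)*y(L(4, -1), 13)) = 1/(83436 - (-2 + (-1*6)² + 6*(-1*6))*(-75)/4) = 1/(83436 - (-2 + (-6)² + 6*(-6))*(-75)/4) = 1/(83436 - (-2 + 36 - 36)*(-75)/4) = 1/(83436 - (-2)*(-75)/4) = 1/(83436 - 1*75/2) = 1/(83436 - 75/2) = 1/(166797/2) = 2/166797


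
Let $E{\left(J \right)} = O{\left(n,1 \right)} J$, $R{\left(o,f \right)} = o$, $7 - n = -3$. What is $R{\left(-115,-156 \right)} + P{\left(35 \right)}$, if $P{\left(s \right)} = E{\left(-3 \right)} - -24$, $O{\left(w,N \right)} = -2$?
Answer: $-85$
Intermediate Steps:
$n = 10$ ($n = 7 - -3 = 7 + 3 = 10$)
$E{\left(J \right)} = - 2 J$
$P{\left(s \right)} = 30$ ($P{\left(s \right)} = \left(-2\right) \left(-3\right) - -24 = 6 + 24 = 30$)
$R{\left(-115,-156 \right)} + P{\left(35 \right)} = -115 + 30 = -85$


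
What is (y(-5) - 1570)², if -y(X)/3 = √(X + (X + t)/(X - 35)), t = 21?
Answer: 12324257/5 + 5652*I*√15 ≈ 2.4649e+6 + 21890.0*I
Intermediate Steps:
y(X) = -3*√(X + (21 + X)/(-35 + X)) (y(X) = -3*√(X + (X + 21)/(X - 35)) = -3*√(X + (21 + X)/(-35 + X)))
(y(-5) - 1570)² = (-3*√(21 - 5 - 5*(-35 - 5))*(I*√10/20) - 1570)² = (-3*√(21 - 5 - 5*(-40))*(I*√10/20) - 1570)² = (-3*I*√10*√(21 - 5 + 200)/20 - 1570)² = (-3*3*I*√15/5 - 1570)² = (-9*I*√15/5 - 1570)² = (-1570 - 9*I*√15/5)²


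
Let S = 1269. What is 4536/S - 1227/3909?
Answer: 199681/61241 ≈ 3.2606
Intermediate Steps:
4536/S - 1227/3909 = 4536/1269 - 1227/3909 = 4536*(1/1269) - 1227*1/3909 = 168/47 - 409/1303 = 199681/61241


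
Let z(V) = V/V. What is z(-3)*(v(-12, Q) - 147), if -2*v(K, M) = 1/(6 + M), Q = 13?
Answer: -5587/38 ≈ -147.03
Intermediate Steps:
v(K, M) = -1/(2*(6 + M))
z(V) = 1
z(-3)*(v(-12, Q) - 147) = 1*(-1/(12 + 2*13) - 147) = 1*(-1/(12 + 26) - 147) = 1*(-1/38 - 147) = 1*(-5587/38) = -5587/38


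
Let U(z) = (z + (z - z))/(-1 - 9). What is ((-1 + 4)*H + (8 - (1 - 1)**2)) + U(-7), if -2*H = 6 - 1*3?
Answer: 21/5 ≈ 4.2000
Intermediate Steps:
H = -3/2 (H = -(6 - 1*3)/2 = -(6 - 3)/2 = -1/2*3 = -3/2 ≈ -1.5000)
U(z) = -z/10 (U(z) = (z + 0)/(-10) = z*(-1/10) = -z/10)
((-1 + 4)*H + (8 - (1 - 1)**2)) + U(-7) = ((-1 + 4)*(-3/2) + (8 - (1 - 1)**2)) - 1/10*(-7) = (3*(-3/2) + (8 - 1*0**2)) + 7/10 = (-9/2 + (8 - 1*0)) + 7/10 = (-9/2 + (8 + 0)) + 7/10 = (-9/2 + 8) + 7/10 = 7/2 + 7/10 = 21/5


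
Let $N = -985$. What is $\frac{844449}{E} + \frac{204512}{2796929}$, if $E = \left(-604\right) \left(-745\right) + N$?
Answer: $\frac{817896254187}{418602378785} \approx 1.9539$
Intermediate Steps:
$E = 448995$ ($E = \left(-604\right) \left(-745\right) - 985 = 449980 - 985 = 448995$)
$\frac{844449}{E} + \frac{204512}{2796929} = \frac{844449}{448995} + \frac{204512}{2796929} = 844449 \cdot \frac{1}{448995} + 204512 \cdot \frac{1}{2796929} = \frac{281483}{149665} + \frac{204512}{2796929} = \frac{817896254187}{418602378785}$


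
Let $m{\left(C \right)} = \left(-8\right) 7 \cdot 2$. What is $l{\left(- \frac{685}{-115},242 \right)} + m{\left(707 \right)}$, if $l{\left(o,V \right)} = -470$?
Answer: $-582$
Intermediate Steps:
$m{\left(C \right)} = -112$ ($m{\left(C \right)} = \left(-56\right) 2 = -112$)
$l{\left(- \frac{685}{-115},242 \right)} + m{\left(707 \right)} = -470 - 112 = -582$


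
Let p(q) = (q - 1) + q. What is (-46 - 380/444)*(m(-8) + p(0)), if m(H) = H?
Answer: 15603/37 ≈ 421.70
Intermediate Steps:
p(q) = -1 + 2*q (p(q) = (-1 + q) + q = -1 + 2*q)
(-46 - 380/444)*(m(-8) + p(0)) = (-46 - 380/444)*(-8 + (-1 + 2*0)) = (-46 - 380*1/444)*(-8 + (-1 + 0)) = (-46 - 95/111)*(-8 - 1) = -5201/111*(-9) = 15603/37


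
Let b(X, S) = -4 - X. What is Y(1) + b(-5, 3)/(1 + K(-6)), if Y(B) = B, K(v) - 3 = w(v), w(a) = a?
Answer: 1/2 ≈ 0.50000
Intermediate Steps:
K(v) = 3 + v
Y(1) + b(-5, 3)/(1 + K(-6)) = 1 + (-4 - 1*(-5))/(1 + (3 - 6)) = 1 + (-4 + 5)/(1 - 3) = 1 + 1/(-2) = 1 + 1*(-1/2) = 1 - 1/2 = 1/2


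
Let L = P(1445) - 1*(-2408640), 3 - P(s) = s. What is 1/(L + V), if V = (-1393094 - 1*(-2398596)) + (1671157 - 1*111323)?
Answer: 1/4972534 ≈ 2.0110e-7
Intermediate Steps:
P(s) = 3 - s
V = 2565336 (V = (-1393094 + 2398596) + (1671157 - 111323) = 1005502 + 1559834 = 2565336)
L = 2407198 (L = (3 - 1*1445) - 1*(-2408640) = (3 - 1445) + 2408640 = -1442 + 2408640 = 2407198)
1/(L + V) = 1/(2407198 + 2565336) = 1/4972534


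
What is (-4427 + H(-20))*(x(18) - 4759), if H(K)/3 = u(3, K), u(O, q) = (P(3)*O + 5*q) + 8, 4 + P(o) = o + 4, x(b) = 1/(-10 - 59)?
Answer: 1535467472/69 ≈ 2.2253e+7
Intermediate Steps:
x(b) = -1/69 (x(b) = 1/(-69) = -1/69)
P(o) = o (P(o) = -4 + (o + 4) = -4 + (4 + o) = o)
u(O, q) = 8 + 3*O + 5*q (u(O, q) = (3*O + 5*q) + 8 = 8 + 3*O + 5*q)
H(K) = 51 + 15*K (H(K) = 3*(8 + 3*3 + 5*K) = 3*(8 + 9 + 5*K) = 3*(17 + 5*K) = 51 + 15*K)
(-4427 + H(-20))*(x(18) - 4759) = (-4427 + (51 + 15*(-20)))*(-1/69 - 4759) = (-4427 + (51 - 300))*(-328372/69) = (-4427 - 249)*(-328372/69) = -4676*(-328372/69) = 1535467472/69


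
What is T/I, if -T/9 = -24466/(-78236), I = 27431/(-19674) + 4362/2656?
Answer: -719128061496/63377281967 ≈ -11.347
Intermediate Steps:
I = 3240313/13063536 (I = 27431*(-1/19674) + 4362*(1/2656) = -27431/19674 + 2181/1328 = 3240313/13063536 ≈ 0.24804)
T = -110097/39118 (T = -(-220194)/(-78236) = -(-220194)*(-1)/78236 = -9*12233/39118 = -110097/39118 ≈ -2.8145)
T/I = -110097/(39118*3240313/13063536) = -110097/39118*13063536/3240313 = -719128061496/63377281967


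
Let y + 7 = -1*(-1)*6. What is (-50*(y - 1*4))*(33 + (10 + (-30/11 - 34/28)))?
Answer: 751875/77 ≈ 9764.6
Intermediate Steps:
y = -1 (y = -7 - 1*(-1)*6 = -7 + 1*6 = -7 + 6 = -1)
(-50*(y - 1*4))*(33 + (10 + (-30/11 - 34/28))) = (-50*(-1 - 1*4))*(33 + (10 + (-30/11 - 34/28))) = (-50*(-1 - 4))*(33 + (10 + (-30*1/11 - 34*1/28))) = (-50*(-5))*(33 + (10 + (-30/11 - 17/14))) = 250*(33 + (10 - 607/154)) = 250*(33 + 933/154) = 250*(6015/154) = 751875/77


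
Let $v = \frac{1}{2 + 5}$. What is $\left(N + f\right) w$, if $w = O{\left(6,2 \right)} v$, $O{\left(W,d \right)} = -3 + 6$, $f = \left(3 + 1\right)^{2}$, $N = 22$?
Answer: $\frac{114}{7} \approx 16.286$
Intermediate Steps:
$v = \frac{1}{7} \approx 0.14286$
$f = 16$ ($f = 4^{2} = 16$)
$O{\left(W,d \right)} = 3$
$w = \frac{3}{7}$ ($w = 3 \cdot \frac{1}{7} = \frac{3}{7} \approx 0.42857$)
$\left(N + f\right) w = \left(22 + 16\right) \frac{3}{7} = 38 \cdot \frac{3}{7} = \frac{114}{7}$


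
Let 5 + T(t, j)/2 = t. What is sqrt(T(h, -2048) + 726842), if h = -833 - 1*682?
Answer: sqrt(723802) ≈ 850.77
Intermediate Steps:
h = -1515 (h = -833 - 682 = -1515)
T(t, j) = -10 + 2*t
sqrt(T(h, -2048) + 726842) = sqrt((-10 + 2*(-1515)) + 726842) = sqrt((-10 - 3030) + 726842) = sqrt(-3040 + 726842) = sqrt(723802)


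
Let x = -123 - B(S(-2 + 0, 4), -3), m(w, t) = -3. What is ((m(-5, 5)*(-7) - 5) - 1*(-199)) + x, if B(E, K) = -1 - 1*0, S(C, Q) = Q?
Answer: 93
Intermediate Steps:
B(E, K) = -1 (B(E, K) = -1 + 0 = -1)
x = -122 (x = -123 - 1*(-1) = -123 + 1 = -122)
((m(-5, 5)*(-7) - 5) - 1*(-199)) + x = ((-3*(-7) - 5) - 1*(-199)) - 122 = ((21 - 5) + 199) - 122 = (16 + 199) - 122 = 215 - 122 = 93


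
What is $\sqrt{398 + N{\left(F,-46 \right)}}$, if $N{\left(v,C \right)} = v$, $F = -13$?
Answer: $\sqrt{385} \approx 19.621$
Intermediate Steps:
$\sqrt{398 + N{\left(F,-46 \right)}} = \sqrt{398 - 13} = \sqrt{385}$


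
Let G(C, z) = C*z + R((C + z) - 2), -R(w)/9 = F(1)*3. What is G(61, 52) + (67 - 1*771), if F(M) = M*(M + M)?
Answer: 2414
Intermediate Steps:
F(M) = 2*M² (F(M) = M*(2*M) = 2*M²)
R(w) = -54 (R(w) = -9*2*1²*3 = -9*2*1*3 = -18*3 = -9*6 = -54)
G(C, z) = -54 + C*z (G(C, z) = C*z - 54 = -54 + C*z)
G(61, 52) + (67 - 1*771) = (-54 + 61*52) + (67 - 1*771) = (-54 + 3172) + (67 - 771) = 3118 - 704 = 2414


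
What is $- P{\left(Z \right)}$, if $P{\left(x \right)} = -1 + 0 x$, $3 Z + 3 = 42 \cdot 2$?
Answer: $1$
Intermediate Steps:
$Z = 27$ ($Z = -1 + \frac{42 \cdot 2}{3} = -1 + \frac{1}{3} \cdot 84 = -1 + 28 = 27$)
$P{\left(x \right)} = -1$ ($P{\left(x \right)} = -1 + 0 = -1$)
$- P{\left(Z \right)} = \left(-1\right) \left(-1\right) = 1$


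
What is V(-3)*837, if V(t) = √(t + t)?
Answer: 837*I*√6 ≈ 2050.2*I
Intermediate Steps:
V(t) = √2*√t (V(t) = √(2*t) = √2*√t)
V(-3)*837 = (√2*√(-3))*837 = (√2*(I*√3))*837 = (I*√6)*837 = 837*I*√6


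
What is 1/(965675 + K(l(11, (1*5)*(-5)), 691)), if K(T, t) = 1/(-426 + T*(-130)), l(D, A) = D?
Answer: 1856/1792292799 ≈ 1.0355e-6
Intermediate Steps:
K(T, t) = 1/(-426 - 130*T)
1/(965675 + K(l(11, (1*5)*(-5)), 691)) = 1/(965675 - 1/(426 + 130*11)) = 1/(965675 - 1/(426 + 1430)) = 1/(965675 - 1/1856) = 1/(1792292799/1856) = 1856/1792292799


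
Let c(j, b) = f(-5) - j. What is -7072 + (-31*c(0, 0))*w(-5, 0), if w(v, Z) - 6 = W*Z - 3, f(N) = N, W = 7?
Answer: -6607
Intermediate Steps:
w(v, Z) = 3 + 7*Z (w(v, Z) = 6 + (7*Z - 3) = 6 + (-3 + 7*Z) = 3 + 7*Z)
c(j, b) = -5 - j
-7072 + (-31*c(0, 0))*w(-5, 0) = -7072 + (-31*(-5 - 1*0))*(3 + 7*0) = -7072 + (-31*(-5 + 0))*(3 + 0) = -7072 - 31*(-5)*3 = -7072 + 155*3 = -7072 + 465 = -6607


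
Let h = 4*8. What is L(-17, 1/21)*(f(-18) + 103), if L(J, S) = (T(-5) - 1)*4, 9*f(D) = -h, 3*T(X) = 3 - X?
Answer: 17900/27 ≈ 662.96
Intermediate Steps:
h = 32
T(X) = 1 - X/3 (T(X) = (3 - X)/3 = 1 - X/3)
f(D) = -32/9 (f(D) = (-1*32)/9 = (⅑)*(-32) = -32/9)
L(J, S) = 20/3 (L(J, S) = ((1 - ⅓*(-5)) - 1)*4 = ((1 + 5/3) - 1)*4 = (8/3 - 1)*4 = (5/3)*4 = 20/3)
L(-17, 1/21)*(f(-18) + 103) = 20*(-32/9 + 103)/3 = (20/3)*(895/9) = 17900/27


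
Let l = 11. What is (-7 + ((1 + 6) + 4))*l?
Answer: 44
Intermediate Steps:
(-7 + ((1 + 6) + 4))*l = (-7 + ((1 + 6) + 4))*11 = (-7 + (7 + 4))*11 = (-7 + 11)*11 = 4*11 = 44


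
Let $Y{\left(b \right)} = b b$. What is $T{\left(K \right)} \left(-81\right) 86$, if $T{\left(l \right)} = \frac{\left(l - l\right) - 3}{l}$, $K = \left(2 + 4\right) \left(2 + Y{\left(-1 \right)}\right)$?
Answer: $1161$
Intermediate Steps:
$Y{\left(b \right)} = b^{2}$
$K = 18$ ($K = \left(2 + 4\right) \left(2 + \left(-1\right)^{2}\right) = 6 \left(2 + 1\right) = 6 \cdot 3 = 18$)
$T{\left(l \right)} = - \frac{3}{l}$ ($T{\left(l \right)} = \frac{0 - 3}{l} = - \frac{3}{l}$)
$T{\left(K \right)} \left(-81\right) 86 = - \frac{3}{18} \left(-81\right) 86 = \left(-3\right) \frac{1}{18} \left(-81\right) 86 = \left(- \frac{1}{6}\right) \left(-81\right) 86 = \frac{27}{2} \cdot 86 = 1161$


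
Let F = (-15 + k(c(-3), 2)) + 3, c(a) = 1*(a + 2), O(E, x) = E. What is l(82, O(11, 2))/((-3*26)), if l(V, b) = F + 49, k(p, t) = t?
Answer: -½ ≈ -0.50000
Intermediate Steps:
c(a) = 2 + a (c(a) = 1*(2 + a) = 2 + a)
F = -10 (F = (-15 + 2) + 3 = -13 + 3 = -10)
l(V, b) = 39 (l(V, b) = -10 + 49 = 39)
l(82, O(11, 2))/((-3*26)) = 39/((-3*26)) = 39/(-78) = 39*(-1/78) = -½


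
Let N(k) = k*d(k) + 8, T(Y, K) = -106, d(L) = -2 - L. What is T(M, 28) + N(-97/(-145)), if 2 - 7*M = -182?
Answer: -2097989/21025 ≈ -99.785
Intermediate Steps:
M = 184/7 (M = 2/7 - 1/7*(-182) = 2/7 + 26 = 184/7 ≈ 26.286)
N(k) = 8 + k*(-2 - k) (N(k) = k*(-2 - k) + 8 = 8 + k*(-2 - k))
T(M, 28) + N(-97/(-145)) = -106 + (8 - (-97/(-145))*(2 - 97/(-145))) = -106 + (8 - (-97*(-1/145))*(2 - 97*(-1/145))) = -106 + (8 - 1*97/145*(2 + 97/145)) = -106 + (8 - 1*97/145*387/145) = -106 + (8 - 37539/21025) = -106 + 130661/21025 = -2097989/21025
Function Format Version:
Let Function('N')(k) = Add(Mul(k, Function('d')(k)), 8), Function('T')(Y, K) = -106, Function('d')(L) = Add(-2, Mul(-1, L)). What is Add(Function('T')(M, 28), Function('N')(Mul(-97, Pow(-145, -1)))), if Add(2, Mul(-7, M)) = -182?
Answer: Rational(-2097989, 21025) ≈ -99.785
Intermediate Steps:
M = Rational(184, 7) (M = Add(Rational(2, 7), Mul(Rational(-1, 7), -182)) = Add(Rational(2, 7), 26) = Rational(184, 7) ≈ 26.286)
Function('N')(k) = Add(8, Mul(k, Add(-2, Mul(-1, k)))) (Function('N')(k) = Add(Mul(k, Add(-2, Mul(-1, k))), 8) = Add(8, Mul(k, Add(-2, Mul(-1, k)))))
Add(Function('T')(M, 28), Function('N')(Mul(-97, Pow(-145, -1)))) = Add(-106, Add(8, Mul(-1, Mul(-97, Pow(-145, -1)), Add(2, Mul(-97, Pow(-145, -1)))))) = Add(-106, Add(8, Mul(-1, Mul(-97, Rational(-1, 145)), Add(2, Mul(-97, Rational(-1, 145)))))) = Add(-106, Add(8, Mul(-1, Rational(97, 145), Add(2, Rational(97, 145))))) = Add(-106, Add(8, Mul(-1, Rational(97, 145), Rational(387, 145)))) = Add(-106, Add(8, Rational(-37539, 21025))) = Add(-106, Rational(130661, 21025)) = Rational(-2097989, 21025)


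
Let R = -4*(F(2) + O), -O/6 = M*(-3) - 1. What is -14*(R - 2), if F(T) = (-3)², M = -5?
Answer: -4172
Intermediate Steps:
F(T) = 9
O = -84 (O = -6*(-5*(-3) - 1) = -6*(15 - 1) = -6*14 = -84)
R = 300 (R = -4*(9 - 84) = -4*(-75) = 300)
-14*(R - 2) = -14*(300 - 2) = -14*298 = -4172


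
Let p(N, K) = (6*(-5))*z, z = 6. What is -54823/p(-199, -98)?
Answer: 54823/180 ≈ 304.57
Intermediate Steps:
p(N, K) = -180 (p(N, K) = (6*(-5))*6 = -30*6 = -180)
-54823/p(-199, -98) = -54823/(-180) = -54823*(-1/180) = 54823/180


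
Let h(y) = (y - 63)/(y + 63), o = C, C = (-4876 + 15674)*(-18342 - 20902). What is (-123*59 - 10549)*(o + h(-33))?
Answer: 37727060354256/5 ≈ 7.5454e+12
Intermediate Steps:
C = -423756712 (C = 10798*(-39244) = -423756712)
o = -423756712
h(y) = (-63 + y)/(63 + y)
(-123*59 - 10549)*(o + h(-33)) = (-123*59 - 10549)*(-423756712 + (-63 - 33)/(63 - 33)) = (-7257 - 10549)*(-423756712 - 96/30) = -17806*(-423756712 + (1/30)*(-96)) = -17806*(-423756712 - 16/5) = -17806*(-2118783576/5) = 37727060354256/5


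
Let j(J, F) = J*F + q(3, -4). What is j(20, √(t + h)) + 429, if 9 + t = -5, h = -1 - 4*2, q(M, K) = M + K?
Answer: 428 + 20*I*√23 ≈ 428.0 + 95.917*I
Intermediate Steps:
q(M, K) = K + M
h = -9 (h = -1 - 8 = -9)
t = -14 (t = -9 - 5 = -14)
j(J, F) = -1 + F*J (j(J, F) = J*F + (-4 + 3) = F*J - 1 = -1 + F*J)
j(20, √(t + h)) + 429 = (-1 + √(-14 - 9)*20) + 429 = (-1 + √(-23)*20) + 429 = (-1 + (I*√23)*20) + 429 = (-1 + 20*I*√23) + 429 = 428 + 20*I*√23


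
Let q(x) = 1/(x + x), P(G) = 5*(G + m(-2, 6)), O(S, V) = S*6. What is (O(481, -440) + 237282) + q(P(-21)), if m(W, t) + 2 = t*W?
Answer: 84058799/350 ≈ 2.4017e+5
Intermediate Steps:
m(W, t) = -2 + W*t (m(W, t) = -2 + t*W = -2 + W*t)
O(S, V) = 6*S
P(G) = -70 + 5*G (P(G) = 5*(G + (-2 - 2*6)) = 5*(G + (-2 - 12)) = 5*(G - 14) = 5*(-14 + G) = -70 + 5*G)
q(x) = 1/(2*x)
(O(481, -440) + 237282) + q(P(-21)) = (6*481 + 237282) + 1/(2*(-70 + 5*(-21))) = (2886 + 237282) + 1/(2*(-70 - 105)) = 240168 + (½)/(-175) = 240168 + (½)*(-1/175) = 240168 - 1/350 = 84058799/350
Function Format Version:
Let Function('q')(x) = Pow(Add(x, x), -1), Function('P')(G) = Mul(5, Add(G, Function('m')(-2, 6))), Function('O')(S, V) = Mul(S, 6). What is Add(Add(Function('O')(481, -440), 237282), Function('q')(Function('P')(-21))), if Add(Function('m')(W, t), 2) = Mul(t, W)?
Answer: Rational(84058799, 350) ≈ 2.4017e+5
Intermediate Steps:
Function('m')(W, t) = Add(-2, Mul(W, t)) (Function('m')(W, t) = Add(-2, Mul(t, W)) = Add(-2, Mul(W, t)))
Function('O')(S, V) = Mul(6, S)
Function('P')(G) = Add(-70, Mul(5, G)) (Function('P')(G) = Mul(5, Add(G, Add(-2, Mul(-2, 6)))) = Mul(5, Add(G, Add(-2, -12))) = Mul(5, Add(G, -14)) = Mul(5, Add(-14, G)) = Add(-70, Mul(5, G)))
Function('q')(x) = Mul(Rational(1, 2), Pow(x, -1)) (Function('q')(x) = Pow(Mul(2, x), -1) = Mul(Rational(1, 2), Pow(x, -1)))
Add(Add(Function('O')(481, -440), 237282), Function('q')(Function('P')(-21))) = Add(Add(Mul(6, 481), 237282), Mul(Rational(1, 2), Pow(Add(-70, Mul(5, -21)), -1))) = Add(Add(2886, 237282), Mul(Rational(1, 2), Pow(Add(-70, -105), -1))) = Add(240168, Mul(Rational(1, 2), Pow(-175, -1))) = Add(240168, Mul(Rational(1, 2), Rational(-1, 175))) = Add(240168, Rational(-1, 350)) = Rational(84058799, 350)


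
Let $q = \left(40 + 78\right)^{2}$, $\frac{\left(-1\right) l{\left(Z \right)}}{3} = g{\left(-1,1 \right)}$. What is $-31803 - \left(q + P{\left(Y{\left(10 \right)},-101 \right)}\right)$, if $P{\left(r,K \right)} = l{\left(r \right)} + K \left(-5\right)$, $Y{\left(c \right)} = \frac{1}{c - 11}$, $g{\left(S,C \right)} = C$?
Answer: $-46229$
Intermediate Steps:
$Y{\left(c \right)} = \frac{1}{-11 + c}$
$l{\left(Z \right)} = -3$ ($l{\left(Z \right)} = \left(-3\right) 1 = -3$)
$q = 13924$ ($q = 118^{2} = 13924$)
$P{\left(r,K \right)} = -3 - 5 K$ ($P{\left(r,K \right)} = -3 + K \left(-5\right) = -3 - 5 K$)
$-31803 - \left(q + P{\left(Y{\left(10 \right)},-101 \right)}\right) = -31803 - \left(13924 - -502\right) = -31803 - \left(13924 + \left(-3 + 505\right)\right) = -31803 - \left(13924 + 502\right) = -31803 - 14426 = -46229$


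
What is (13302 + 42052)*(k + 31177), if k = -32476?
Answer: -71904846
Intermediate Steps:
(13302 + 42052)*(k + 31177) = (13302 + 42052)*(-32476 + 31177) = 55354*(-1299) = -71904846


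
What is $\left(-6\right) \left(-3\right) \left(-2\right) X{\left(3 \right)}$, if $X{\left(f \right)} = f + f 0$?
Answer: $-108$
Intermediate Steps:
$X{\left(f \right)} = f$ ($X{\left(f \right)} = f + 0 = f$)
$\left(-6\right) \left(-3\right) \left(-2\right) X{\left(3 \right)} = \left(-6\right) \left(-3\right) \left(-2\right) 3 = 18 \left(-2\right) 3 = \left(-36\right) 3 = -108$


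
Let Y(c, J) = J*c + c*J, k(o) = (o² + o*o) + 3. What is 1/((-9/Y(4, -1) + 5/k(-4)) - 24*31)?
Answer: -56/41593 ≈ -0.0013464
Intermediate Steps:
k(o) = 3 + 2*o² (k(o) = (o² + o²) + 3 = 2*o² + 3 = 3 + 2*o²)
Y(c, J) = 2*J*c (Y(c, J) = J*c + J*c = 2*J*c)
1/((-9/Y(4, -1) + 5/k(-4)) - 24*31) = 1/((-9/(2*(-1)*4) + 5/(3 + 2*(-4)²)) - 24*31) = 1/((-9/(-8) + 5/(3 + 2*16)) - 744) = 1/((-9*(-⅛) + 5/(3 + 32)) - 744) = 1/((9/8 + 5/35) - 744) = 1/((9/8 + 5*(1/35)) - 744) = 1/((9/8 + ⅐) - 744) = 1/(71/56 - 744) = 1/(-41593/56) = -56/41593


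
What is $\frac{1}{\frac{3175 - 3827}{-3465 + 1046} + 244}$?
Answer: $\frac{2419}{590888} \approx 0.0040938$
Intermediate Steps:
$\frac{1}{\frac{3175 - 3827}{-3465 + 1046} + 244} = \frac{1}{\frac{3175 - 3827}{-2419} + 244} = \frac{1}{\left(3175 - 3827\right) \left(- \frac{1}{2419}\right) + 244} = \frac{1}{\left(-652\right) \left(- \frac{1}{2419}\right) + 244} = \frac{1}{\frac{652}{2419} + 244} = \frac{1}{\frac{590888}{2419}} = \frac{2419}{590888}$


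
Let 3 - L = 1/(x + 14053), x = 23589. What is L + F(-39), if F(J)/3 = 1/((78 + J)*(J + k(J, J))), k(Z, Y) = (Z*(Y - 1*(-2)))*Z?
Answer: 41336629129/13779004668 ≈ 3.0000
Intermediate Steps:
k(Z, Y) = Z²*(2 + Y) (k(Z, Y) = (Z*(Y + 2))*Z = (Z*(2 + Y))*Z = Z²*(2 + Y))
F(J) = 3/((78 + J)*(J + J²*(2 + J))) (F(J) = 3/(((78 + J)*(J + J²*(2 + J)))) = 3*(1/((78 + J)*(J + J²*(2 + J)))) = 3/((78 + J)*(J + J²*(2 + J))))
L = 112925/37642 (L = 3 - 1/(23589 + 14053) = 3 - 1/37642 = 112925/37642 ≈ 3.0000)
L + F(-39) = 112925/37642 + 3/(-39*(78 + (-39)³ + 80*(-39)² + 157*(-39))) = 112925/37642 + 3*(-1/39)/(78 - 59319 + 80*1521 - 6123) = 112925/37642 + 3*(-1/39)/(78 - 59319 + 121680 - 6123) = 112925/37642 + 3*(-1/39)/56316 = 112925/37642 + 3*(-1/39)*(1/56316) = 112925/37642 - 1/732108 = 41336629129/13779004668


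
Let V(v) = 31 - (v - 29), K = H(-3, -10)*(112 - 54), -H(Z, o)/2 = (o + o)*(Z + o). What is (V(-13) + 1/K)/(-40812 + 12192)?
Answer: -244631/95908800 ≈ -0.0025507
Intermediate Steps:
H(Z, o) = -4*o*(Z + o) (H(Z, o) = -2*(o + o)*(Z + o) = -2*2*o*(Z + o) = -4*o*(Z + o))
K = -30160 (K = (-4*(-10)*(-3 - 10))*(112 - 54) = -4*(-10)*(-13)*58 = -520*58 = -30160)
V(v) = 60 - v (V(v) = 31 - (-29 + v) = 31 + (29 - v) = 60 - v)
(V(-13) + 1/K)/(-40812 + 12192) = ((60 - 1*(-13)) + 1/(-30160))/(-40812 + 12192) = ((60 + 13) - 1/30160)/(-28620) = (73 - 1/30160)*(-1/28620) = (2201679/30160)*(-1/28620) = -244631/95908800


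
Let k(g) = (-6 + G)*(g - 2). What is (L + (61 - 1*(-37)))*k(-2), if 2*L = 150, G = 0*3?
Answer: 4152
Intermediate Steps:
G = 0
k(g) = 12 - 6*g (k(g) = (-6 + 0)*(g - 2) = -6*(-2 + g) = 12 - 6*g)
L = 75 (L = (1/2)*150 = 75)
(L + (61 - 1*(-37)))*k(-2) = (75 + (61 - 1*(-37)))*(12 - 6*(-2)) = (75 + (61 + 37))*(12 + 12) = (75 + 98)*24 = 173*24 = 4152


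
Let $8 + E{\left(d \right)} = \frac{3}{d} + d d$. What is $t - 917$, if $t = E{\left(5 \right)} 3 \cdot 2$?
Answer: $- \frac{4057}{5} \approx -811.4$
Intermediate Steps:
$E{\left(d \right)} = -8 + d^{2} + \frac{3}{d}$ ($E{\left(d \right)} = -8 + \left(\frac{3}{d} + d d\right) = -8 + \left(\frac{3}{d} + d^{2}\right) = -8 + \left(d^{2} + \frac{3}{d}\right) = -8 + d^{2} + \frac{3}{d}$)
$t = \frac{528}{5}$ ($t = \left(-8 + 5^{2} + \frac{3}{5}\right) 3 \cdot 2 = \left(-8 + 25 + 3 \cdot \frac{1}{5}\right) 3 \cdot 2 = \left(-8 + 25 + \frac{3}{5}\right) 3 \cdot 2 = \frac{88}{5} \cdot 3 \cdot 2 = \frac{264}{5} \cdot 2 = \frac{528}{5} \approx 105.6$)
$t - 917 = \frac{528}{5} - 917 = - \frac{4057}{5}$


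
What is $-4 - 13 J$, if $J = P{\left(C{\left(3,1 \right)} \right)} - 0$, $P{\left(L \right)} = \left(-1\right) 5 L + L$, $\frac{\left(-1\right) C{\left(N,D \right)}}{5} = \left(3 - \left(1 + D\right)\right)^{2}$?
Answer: $-264$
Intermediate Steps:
$C{\left(N,D \right)} = - 5 \left(2 - D\right)^{2}$ ($C{\left(N,D \right)} = - 5 \left(3 - \left(1 + D\right)\right)^{2} = - 5 \left(2 - D\right)^{2}$)
$P{\left(L \right)} = - 4 L$ ($P{\left(L \right)} = - 5 L + L = - 4 L$)
$J = 20$ ($J = - 4 \left(- 5 \left(-2 + 1\right)^{2}\right) - 0 = - 4 \left(- 5 \left(-1\right)^{2}\right) + 0 = - 4 \left(\left(-5\right) 1\right) + 0 = \left(-4\right) \left(-5\right) + 0 = 20 + 0 = 20$)
$-4 - 13 J = -4 - 260 = -264$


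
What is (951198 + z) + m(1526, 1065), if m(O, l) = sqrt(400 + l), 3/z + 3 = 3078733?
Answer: 2928481818543/3078730 + sqrt(1465) ≈ 9.5124e+5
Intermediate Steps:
z = 3/3078730 (z = 3/(-3 + 3078733) = 3/3078730 ≈ 9.7443e-7)
(951198 + z) + m(1526, 1065) = (951198 + 3/3078730) + sqrt(400 + 1065) = 2928481818543/3078730 + sqrt(1465)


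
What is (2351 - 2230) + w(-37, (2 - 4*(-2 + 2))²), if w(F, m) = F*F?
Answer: 1490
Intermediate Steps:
w(F, m) = F²
(2351 - 2230) + w(-37, (2 - 4*(-2 + 2))²) = (2351 - 2230) + (-37)² = 121 + 1369 = 1490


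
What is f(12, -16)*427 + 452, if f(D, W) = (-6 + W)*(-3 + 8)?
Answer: -46518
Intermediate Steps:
f(D, W) = -30 + 5*W (f(D, W) = (-6 + W)*5 = -30 + 5*W)
f(12, -16)*427 + 452 = (-30 + 5*(-16))*427 + 452 = (-30 - 80)*427 + 452 = -110*427 + 452 = -46970 + 452 = -46518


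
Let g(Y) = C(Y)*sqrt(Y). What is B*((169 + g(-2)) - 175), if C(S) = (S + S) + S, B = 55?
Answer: -330 - 330*I*sqrt(2) ≈ -330.0 - 466.69*I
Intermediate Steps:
C(S) = 3*S (C(S) = 2*S + S = 3*S)
g(Y) = 3*Y**(3/2) (g(Y) = (3*Y)*sqrt(Y) = 3*Y**(3/2))
B*((169 + g(-2)) - 175) = 55*((169 + 3*(-2)**(3/2)) - 175) = 55*((169 + 3*(-2*I*sqrt(2))) - 175) = 55*((169 - 6*I*sqrt(2)) - 175) = 55*(-6 - 6*I*sqrt(2)) = -330 - 330*I*sqrt(2)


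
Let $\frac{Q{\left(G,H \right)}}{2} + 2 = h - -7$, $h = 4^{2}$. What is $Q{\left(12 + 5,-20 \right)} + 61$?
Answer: $103$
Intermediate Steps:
$h = 16$
$Q{\left(G,H \right)} = 42$ ($Q{\left(G,H \right)} = -4 + 2 \left(16 - -7\right) = -4 + 2 \left(16 + 7\right) = -4 + 2 \cdot 23 = -4 + 46 = 42$)
$Q{\left(12 + 5,-20 \right)} + 61 = 42 + 61 = 103$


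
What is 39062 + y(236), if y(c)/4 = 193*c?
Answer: 221254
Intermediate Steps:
y(c) = 772*c (y(c) = 4*(193*c) = 772*c)
39062 + y(236) = 39062 + 772*236 = 39062 + 182192 = 221254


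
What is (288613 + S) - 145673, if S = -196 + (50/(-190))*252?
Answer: 2710876/19 ≈ 1.4268e+5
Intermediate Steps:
S = -4984/19 (S = -196 + (50*(-1/190))*252 = -196 - 5/19*252 = -196 - 1260/19 = -4984/19 ≈ -262.32)
(288613 + S) - 145673 = (288613 - 4984/19) - 145673 = 5478663/19 - 145673 = 2710876/19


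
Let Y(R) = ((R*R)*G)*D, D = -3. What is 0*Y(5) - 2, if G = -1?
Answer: -2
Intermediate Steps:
Y(R) = 3*R² (Y(R) = ((R*R)*(-1))*(-3) = (R²*(-1))*(-3) = -R²*(-3) = 3*R²)
0*Y(5) - 2 = 0*(3*5²) - 2 = 0*(3*25) - 2 = 0*75 - 2 = 0 - 2 = -2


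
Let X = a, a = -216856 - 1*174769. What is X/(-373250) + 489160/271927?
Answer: 2312579051/811974022 ≈ 2.8481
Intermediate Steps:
a = -391625 (a = -216856 - 174769 = -391625)
X = -391625
X/(-373250) + 489160/271927 = -391625/(-373250) + 489160/271927 = -391625*(-1/373250) + 489160*(1/271927) = 3133/2986 + 489160/271927 = 2312579051/811974022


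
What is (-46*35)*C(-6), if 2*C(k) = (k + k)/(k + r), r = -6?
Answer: -805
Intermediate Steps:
C(k) = k/(-6 + k) (C(k) = ((k + k)/(k - 6))/2 = ((2*k)/(-6 + k))/2 = (2*k/(-6 + k))/2 = k/(-6 + k))
(-46*35)*C(-6) = (-46*35)*(-6/(-6 - 6)) = -(-9660)/(-12) = -(-9660)*(-1)/12 = -1610*½ = -805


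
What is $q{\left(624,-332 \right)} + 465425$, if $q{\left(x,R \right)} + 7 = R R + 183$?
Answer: $575825$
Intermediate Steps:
$q{\left(x,R \right)} = 176 + R^{2}$ ($q{\left(x,R \right)} = -7 + \left(R R + 183\right) = -7 + \left(R^{2} + 183\right) = -7 + \left(183 + R^{2}\right) = 176 + R^{2}$)
$q{\left(624,-332 \right)} + 465425 = \left(176 + \left(-332\right)^{2}\right) + 465425 = \left(176 + 110224\right) + 465425 = 110400 + 465425 = 575825$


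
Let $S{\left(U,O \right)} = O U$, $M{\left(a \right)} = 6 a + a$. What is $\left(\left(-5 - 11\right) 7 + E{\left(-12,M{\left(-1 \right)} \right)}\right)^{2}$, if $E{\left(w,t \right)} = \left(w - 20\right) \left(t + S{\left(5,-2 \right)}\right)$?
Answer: $186624$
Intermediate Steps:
$M{\left(a \right)} = 7 a$
$E{\left(w,t \right)} = \left(-20 + w\right) \left(-10 + t\right)$ ($E{\left(w,t \right)} = \left(w - 20\right) \left(t - 10\right) = \left(-20 + w\right) \left(t - 10\right) = \left(-20 + w\right) \left(-10 + t\right)$)
$\left(\left(-5 - 11\right) 7 + E{\left(-12,M{\left(-1 \right)} \right)}\right)^{2} = \left(\left(-5 - 11\right) 7 + \left(200 - 20 \cdot 7 \left(-1\right) - -120 + 7 \left(-1\right) \left(-12\right)\right)\right)^{2} = \left(\left(-16\right) 7 + \left(200 - -140 + 120 - -84\right)\right)^{2} = \left(-112 + \left(200 + 140 + 120 + 84\right)\right)^{2} = \left(-112 + 544\right)^{2} = 432^{2} = 186624$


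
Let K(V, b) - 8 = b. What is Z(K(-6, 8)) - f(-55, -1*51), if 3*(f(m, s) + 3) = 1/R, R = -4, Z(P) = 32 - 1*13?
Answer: 265/12 ≈ 22.083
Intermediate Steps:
K(V, b) = 8 + b
Z(P) = 19 (Z(P) = 32 - 13 = 19)
f(m, s) = -37/12 (f(m, s) = -3 + (1/3)/(-4) = -3 + (1/3)*(-1/4) = -3 - 1/12 = -37/12)
Z(K(-6, 8)) - f(-55, -1*51) = 19 - 1*(-37/12) = 19 + 37/12 = 265/12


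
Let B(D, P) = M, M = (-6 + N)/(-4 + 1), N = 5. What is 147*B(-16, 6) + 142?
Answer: 191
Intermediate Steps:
M = ⅓ (M = (-6 + 5)/(-4 + 1) = -1/(-3) = -1*(-⅓) = ⅓ ≈ 0.33333)
B(D, P) = ⅓
147*B(-16, 6) + 142 = 147*(⅓) + 142 = 49 + 142 = 191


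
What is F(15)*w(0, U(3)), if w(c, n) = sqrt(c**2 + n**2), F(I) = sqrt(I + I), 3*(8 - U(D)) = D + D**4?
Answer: 20*sqrt(30) ≈ 109.54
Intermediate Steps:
U(D) = 8 - D/3 - D**4/3 (U(D) = 8 - (D + D**4)/3 = 8 + (-D/3 - D**4/3) = 8 - D/3 - D**4/3)
F(I) = sqrt(2)*sqrt(I) (F(I) = sqrt(2*I) = sqrt(2)*sqrt(I))
F(15)*w(0, U(3)) = (sqrt(2)*sqrt(15))*sqrt(0**2 + (8 - 1/3*3 - 1/3*3**4)**2) = sqrt(30)*sqrt(0 + (8 - 1 - 1/3*81)**2) = sqrt(30)*sqrt(0 + (8 - 1 - 27)**2) = sqrt(30)*sqrt(0 + (-20)**2) = sqrt(30)*sqrt(0 + 400) = sqrt(30)*sqrt(400) = sqrt(30)*20 = 20*sqrt(30)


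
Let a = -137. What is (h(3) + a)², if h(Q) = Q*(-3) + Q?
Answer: 20449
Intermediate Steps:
h(Q) = -2*Q (h(Q) = -3*Q + Q = -2*Q)
(h(3) + a)² = (-2*3 - 137)² = (-6 - 137)² = (-143)² = 20449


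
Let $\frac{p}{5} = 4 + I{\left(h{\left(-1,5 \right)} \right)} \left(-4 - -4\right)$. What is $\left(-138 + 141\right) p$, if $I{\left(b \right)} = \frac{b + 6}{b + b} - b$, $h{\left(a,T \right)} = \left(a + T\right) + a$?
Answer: $60$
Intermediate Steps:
$h{\left(a,T \right)} = T + 2 a$ ($h{\left(a,T \right)} = \left(T + a\right) + a = T + 2 a$)
$I{\left(b \right)} = - b + \frac{6 + b}{2 b}$ ($I{\left(b \right)} = \frac{6 + b}{2 b} - b = - b + \frac{6 + b}{2 b}$)
$p = 20$ ($p = 5 \left(4 + \left(\frac{1}{2} - \left(5 + 2 \left(-1\right)\right) + \frac{3}{5 + 2 \left(-1\right)}\right) \left(-4 - -4\right)\right) = 5 \left(4 + \left(\frac{1}{2} - \left(5 - 2\right) + \frac{3}{5 - 2}\right) \left(-4 + 4\right)\right) = 5 \left(4 + \left(\frac{1}{2} - 3 + \frac{3}{3}\right) 0\right) = 5 \left(4 + \left(\frac{1}{2} - 3 + 3 \cdot \frac{1}{3}\right) 0\right) = 5 \left(4 + \left(\frac{1}{2} - 3 + 1\right) 0\right) = 5 \left(4 - 0\right) = 5 \left(4 + 0\right) = 5 \cdot 4 = 20$)
$\left(-138 + 141\right) p = \left(-138 + 141\right) 20 = 3 \cdot 20 = 60$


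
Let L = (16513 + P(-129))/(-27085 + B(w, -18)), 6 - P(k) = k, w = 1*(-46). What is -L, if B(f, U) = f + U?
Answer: 16648/27149 ≈ 0.61321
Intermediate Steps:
w = -46
P(k) = 6 - k
B(f, U) = U + f
L = -16648/27149 (L = (16513 + (6 - 1*(-129)))/(-27085 + (-18 - 46)) = (16513 + (6 + 129))/(-27085 - 64) = (16513 + 135)/(-27149) = 16648*(-1/27149) = -16648/27149 ≈ -0.61321)
-L = -1*(-16648/27149) = 16648/27149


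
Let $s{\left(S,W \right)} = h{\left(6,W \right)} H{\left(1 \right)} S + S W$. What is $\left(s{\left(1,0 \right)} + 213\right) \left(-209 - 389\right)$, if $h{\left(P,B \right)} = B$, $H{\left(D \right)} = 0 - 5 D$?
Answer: $-127374$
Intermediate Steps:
$H{\left(D \right)} = - 5 D$
$s{\left(S,W \right)} = - 4 S W$ ($s{\left(S,W \right)} = W \left(\left(-5\right) 1\right) S + S W = W \left(-5\right) S + S W = - 5 W S + S W = - 5 S W + S W = - 4 S W$)
$\left(s{\left(1,0 \right)} + 213\right) \left(-209 - 389\right) = \left(\left(-4\right) 1 \cdot 0 + 213\right) \left(-209 - 389\right) = \left(0 + 213\right) \left(-598\right) = 213 \left(-598\right) = -127374$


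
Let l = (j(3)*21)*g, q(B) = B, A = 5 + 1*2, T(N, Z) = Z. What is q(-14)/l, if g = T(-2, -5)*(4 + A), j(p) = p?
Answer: 2/495 ≈ 0.0040404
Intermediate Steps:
A = 7 (A = 5 + 2 = 7)
g = -55 (g = -5*(4 + 7) = -5*11 = -55)
l = -3465 (l = (3*21)*(-55) = 63*(-55) = -3465)
q(-14)/l = -14/(-3465) = -14*(-1/3465) = 2/495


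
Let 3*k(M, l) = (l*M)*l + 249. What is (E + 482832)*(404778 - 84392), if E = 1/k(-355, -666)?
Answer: 8119409505623861918/52487377 ≈ 1.5469e+11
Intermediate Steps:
k(M, l) = 83 + M*l²/3 (k(M, l) = ((l*M)*l + 249)/3 = ((M*l)*l + 249)/3 = (M*l² + 249)/3 = (249 + M*l²)/3 = 83 + M*l²/3)
E = -1/52487377 (E = 1/(83 + (⅓)*(-355)*(-666)²) = 1/(83 + (⅓)*(-355)*443556) = 1/(83 - 52487460) = 1/(-52487377) = -1/52487377 ≈ -1.9052e-8)
(E + 482832)*(404778 - 84392) = (-1/52487377 + 482832)*(404778 - 84392) = (25342585211663/52487377)*320386 = 8119409505623861918/52487377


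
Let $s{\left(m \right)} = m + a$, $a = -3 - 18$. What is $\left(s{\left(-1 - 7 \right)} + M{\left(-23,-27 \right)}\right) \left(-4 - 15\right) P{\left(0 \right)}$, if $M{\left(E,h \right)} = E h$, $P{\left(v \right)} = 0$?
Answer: $0$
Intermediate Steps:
$a = -21$ ($a = -3 - 18 = -21$)
$s{\left(m \right)} = -21 + m$ ($s{\left(m \right)} = m - 21 = -21 + m$)
$\left(s{\left(-1 - 7 \right)} + M{\left(-23,-27 \right)}\right) \left(-4 - 15\right) P{\left(0 \right)} = \left(\left(-21 - 8\right) - -621\right) \left(-4 - 15\right) 0 = \left(\left(-21 - 8\right) + 621\right) \left(\left(-19\right) 0\right) = \left(-29 + 621\right) 0 = 592 \cdot 0 = 0$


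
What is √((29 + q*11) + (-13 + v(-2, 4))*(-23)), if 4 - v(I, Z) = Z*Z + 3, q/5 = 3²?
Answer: 4*√73 ≈ 34.176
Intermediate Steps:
q = 45 (q = 5*3² = 5*9 = 45)
v(I, Z) = 1 - Z² (v(I, Z) = 4 - (Z*Z + 3) = 4 - (Z² + 3) = 4 - (3 + Z²) = 4 + (-3 - Z²) = 1 - Z²)
√((29 + q*11) + (-13 + v(-2, 4))*(-23)) = √((29 + 45*11) + (-13 + (1 - 1*4²))*(-23)) = √((29 + 495) + (-13 + (1 - 1*16))*(-23)) = √(524 + (-13 + (1 - 16))*(-23)) = √(524 + (-13 - 15)*(-23)) = √(524 - 28*(-23)) = √(524 + 644) = √1168 = 4*√73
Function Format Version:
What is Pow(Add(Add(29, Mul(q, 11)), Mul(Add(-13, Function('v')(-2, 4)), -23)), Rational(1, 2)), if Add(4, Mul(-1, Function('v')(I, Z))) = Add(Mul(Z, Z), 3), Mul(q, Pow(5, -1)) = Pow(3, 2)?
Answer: Mul(4, Pow(73, Rational(1, 2))) ≈ 34.176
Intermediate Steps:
q = 45 (q = Mul(5, Pow(3, 2)) = Mul(5, 9) = 45)
Function('v')(I, Z) = Add(1, Mul(-1, Pow(Z, 2))) (Function('v')(I, Z) = Add(4, Mul(-1, Add(Mul(Z, Z), 3))) = Add(4, Mul(-1, Add(Pow(Z, 2), 3))) = Add(4, Mul(-1, Add(3, Pow(Z, 2)))) = Add(4, Add(-3, Mul(-1, Pow(Z, 2)))) = Add(1, Mul(-1, Pow(Z, 2))))
Pow(Add(Add(29, Mul(q, 11)), Mul(Add(-13, Function('v')(-2, 4)), -23)), Rational(1, 2)) = Pow(Add(Add(29, Mul(45, 11)), Mul(Add(-13, Add(1, Mul(-1, Pow(4, 2)))), -23)), Rational(1, 2)) = Pow(Add(Add(29, 495), Mul(Add(-13, Add(1, Mul(-1, 16))), -23)), Rational(1, 2)) = Pow(Add(524, Mul(Add(-13, Add(1, -16)), -23)), Rational(1, 2)) = Pow(Add(524, Mul(Add(-13, -15), -23)), Rational(1, 2)) = Pow(Add(524, Mul(-28, -23)), Rational(1, 2)) = Pow(Add(524, 644), Rational(1, 2)) = Pow(1168, Rational(1, 2)) = Mul(4, Pow(73, Rational(1, 2)))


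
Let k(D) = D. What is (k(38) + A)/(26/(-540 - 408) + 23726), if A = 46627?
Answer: 22119210/11246111 ≈ 1.9668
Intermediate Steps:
(k(38) + A)/(26/(-540 - 408) + 23726) = (38 + 46627)/(26/(-540 - 408) + 23726) = 46665/(26/(-948) + 23726) = 46665/(26*(-1/948) + 23726) = 46665/(-13/474 + 23726) = 46665/(11246111/474) = 46665*(474/11246111) = 22119210/11246111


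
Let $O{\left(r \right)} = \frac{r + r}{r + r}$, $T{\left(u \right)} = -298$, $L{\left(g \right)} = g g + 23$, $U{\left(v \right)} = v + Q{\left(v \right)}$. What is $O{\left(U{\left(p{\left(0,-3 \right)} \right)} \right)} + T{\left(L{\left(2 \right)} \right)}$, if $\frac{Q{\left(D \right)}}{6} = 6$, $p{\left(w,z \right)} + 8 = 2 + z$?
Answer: $-297$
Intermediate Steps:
$p{\left(w,z \right)} = -6 + z$ ($p{\left(w,z \right)} = -8 + \left(2 + z\right) = -6 + z$)
$Q{\left(D \right)} = 36$ ($Q{\left(D \right)} = 6 \cdot 6 = 36$)
$U{\left(v \right)} = 36 + v$ ($U{\left(v \right)} = v + 36 = 36 + v$)
$L{\left(g \right)} = 23 + g^{2}$ ($L{\left(g \right)} = g^{2} + 23 = 23 + g^{2}$)
$O{\left(r \right)} = 1$ ($O{\left(r \right)} = \frac{2 r}{2 r} = 2 r \frac{1}{2 r} = 1$)
$O{\left(U{\left(p{\left(0,-3 \right)} \right)} \right)} + T{\left(L{\left(2 \right)} \right)} = 1 - 298 = -297$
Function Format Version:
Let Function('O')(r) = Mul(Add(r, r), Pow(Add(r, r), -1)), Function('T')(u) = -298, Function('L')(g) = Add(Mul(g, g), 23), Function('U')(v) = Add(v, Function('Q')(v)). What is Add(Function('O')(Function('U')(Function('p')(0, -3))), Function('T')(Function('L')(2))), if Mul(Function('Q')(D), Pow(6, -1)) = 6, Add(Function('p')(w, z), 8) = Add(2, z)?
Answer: -297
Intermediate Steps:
Function('p')(w, z) = Add(-6, z) (Function('p')(w, z) = Add(-8, Add(2, z)) = Add(-6, z))
Function('Q')(D) = 36 (Function('Q')(D) = Mul(6, 6) = 36)
Function('U')(v) = Add(36, v) (Function('U')(v) = Add(v, 36) = Add(36, v))
Function('L')(g) = Add(23, Pow(g, 2)) (Function('L')(g) = Add(Pow(g, 2), 23) = Add(23, Pow(g, 2)))
Function('O')(r) = 1 (Function('O')(r) = Mul(Mul(2, r), Pow(Mul(2, r), -1)) = Mul(Mul(2, r), Mul(Rational(1, 2), Pow(r, -1))) = 1)
Add(Function('O')(Function('U')(Function('p')(0, -3))), Function('T')(Function('L')(2))) = Add(1, -298) = -297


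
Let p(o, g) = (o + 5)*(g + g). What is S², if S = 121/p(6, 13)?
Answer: 121/676 ≈ 0.17899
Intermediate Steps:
p(o, g) = 2*g*(5 + o) (p(o, g) = (5 + o)*(2*g) = 2*g*(5 + o))
S = 11/26 (S = 121/((2*13*(5 + 6))) = 121/((2*13*11)) = 121/286 = 121*(1/286) = 11/26 ≈ 0.42308)
S² = (11/26)² = 121/676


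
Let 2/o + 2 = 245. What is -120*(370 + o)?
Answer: -3596480/81 ≈ -44401.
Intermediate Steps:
o = 2/243 (o = 2/(-2 + 245) = 2/243 ≈ 0.0082304)
-120*(370 + o) = -120*(370 + 2/243) = -120*89912/243 = -3596480/81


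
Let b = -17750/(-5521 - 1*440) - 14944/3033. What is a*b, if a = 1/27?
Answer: -11748478/162717417 ≈ -0.072202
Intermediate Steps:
b = -11748478/6026571 (b = -17750/(-5521 - 440) - 14944*1/3033 = -17750/(-5961) - 14944/3033 = -17750*(-1/5961) - 14944/3033 = 17750/5961 - 14944/3033 = -11748478/6026571 ≈ -1.9494)
a = 1/27 ≈ 0.037037
a*b = (1/27)*(-11748478/6026571) = -11748478/162717417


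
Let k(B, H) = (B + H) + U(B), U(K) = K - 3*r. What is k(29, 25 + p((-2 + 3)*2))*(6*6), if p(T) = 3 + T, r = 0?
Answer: 3168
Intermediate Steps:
U(K) = K (U(K) = K - 3*0 = K + 0 = K)
k(B, H) = H + 2*B (k(B, H) = (B + H) + B = H + 2*B)
k(29, 25 + p((-2 + 3)*2))*(6*6) = ((25 + (3 + (-2 + 3)*2)) + 2*29)*(6*6) = ((25 + (3 + 1*2)) + 58)*36 = ((25 + (3 + 2)) + 58)*36 = ((25 + 5) + 58)*36 = (30 + 58)*36 = 88*36 = 3168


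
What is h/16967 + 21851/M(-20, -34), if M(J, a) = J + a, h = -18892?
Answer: -371766085/916218 ≈ -405.76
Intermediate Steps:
h/16967 + 21851/M(-20, -34) = -18892/16967 + 21851/(-20 - 34) = -18892*1/16967 + 21851/(-54) = -18892/16967 + 21851*(-1/54) = -18892/16967 - 21851/54 = -371766085/916218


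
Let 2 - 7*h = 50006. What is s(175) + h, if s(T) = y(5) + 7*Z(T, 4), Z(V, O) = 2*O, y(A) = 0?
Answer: -49612/7 ≈ -7087.4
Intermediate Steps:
h = -50004/7 (h = 2/7 - 1/7*50006 = 2/7 - 50006/7 = -50004/7 ≈ -7143.4)
s(T) = 56 (s(T) = 0 + 7*(2*4) = 0 + 7*8 = 0 + 56 = 56)
s(175) + h = 56 - 50004/7 = -49612/7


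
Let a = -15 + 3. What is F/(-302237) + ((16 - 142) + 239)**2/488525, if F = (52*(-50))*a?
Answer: -875593519/11357717725 ≈ -0.077092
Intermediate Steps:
a = -12
F = 31200 (F = (52*(-50))*(-12) = -2600*(-12) = 31200)
F/(-302237) + ((16 - 142) + 239)**2/488525 = 31200/(-302237) + ((16 - 142) + 239)**2/488525 = 31200*(-1/302237) + (-126 + 239)**2*(1/488525) = -2400/23249 + 113**2*(1/488525) = -2400/23249 + 12769*(1/488525) = -2400/23249 + 12769/488525 = -875593519/11357717725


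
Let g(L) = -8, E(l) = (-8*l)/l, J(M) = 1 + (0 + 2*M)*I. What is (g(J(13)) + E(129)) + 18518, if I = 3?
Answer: 18502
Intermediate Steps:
J(M) = 1 + 6*M (J(M) = 1 + (0 + 2*M)*3 = 1 + (2*M)*3 = 1 + 6*M)
E(l) = -8
(g(J(13)) + E(129)) + 18518 = (-8 - 8) + 18518 = -16 + 18518 = 18502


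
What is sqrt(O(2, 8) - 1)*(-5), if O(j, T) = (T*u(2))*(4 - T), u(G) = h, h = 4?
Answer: -5*I*sqrt(129) ≈ -56.789*I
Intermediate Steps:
u(G) = 4
O(j, T) = 4*T*(4 - T) (O(j, T) = (T*4)*(4 - T) = (4*T)*(4 - T) = 4*T*(4 - T))
sqrt(O(2, 8) - 1)*(-5) = sqrt(4*8*(4 - 1*8) - 1)*(-5) = sqrt(4*8*(4 - 8) - 1)*(-5) = sqrt(4*8*(-4) - 1)*(-5) = sqrt(-128 - 1)*(-5) = sqrt(-129)*(-5) = (I*sqrt(129))*(-5) = -5*I*sqrt(129)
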